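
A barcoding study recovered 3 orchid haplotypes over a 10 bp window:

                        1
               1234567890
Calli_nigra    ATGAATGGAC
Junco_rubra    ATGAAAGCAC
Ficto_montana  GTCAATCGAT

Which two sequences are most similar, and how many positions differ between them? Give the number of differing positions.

2

Pairwise Hamming distances:
  Calli_nigra vs Junco_rubra: 2
  Calli_nigra vs Ficto_montana: 4
  Junco_rubra vs Ficto_montana: 6
The smallest is 2, between Calli_nigra and Junco_rubra.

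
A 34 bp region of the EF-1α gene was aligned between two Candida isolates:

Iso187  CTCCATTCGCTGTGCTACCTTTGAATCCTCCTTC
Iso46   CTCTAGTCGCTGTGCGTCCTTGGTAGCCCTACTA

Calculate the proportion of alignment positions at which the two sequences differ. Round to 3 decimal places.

0.353

Differing sites — 4:C/T; 6:T/G; 16:T/G; 17:A/T; 22:T/G; 24:A/T; 26:T/G; 29:T/C; 30:C/T; 31:C/A; 32:T/C; 34:C/A.
There are 12 differences over 34 sites, so p = 12/34 = 0.353.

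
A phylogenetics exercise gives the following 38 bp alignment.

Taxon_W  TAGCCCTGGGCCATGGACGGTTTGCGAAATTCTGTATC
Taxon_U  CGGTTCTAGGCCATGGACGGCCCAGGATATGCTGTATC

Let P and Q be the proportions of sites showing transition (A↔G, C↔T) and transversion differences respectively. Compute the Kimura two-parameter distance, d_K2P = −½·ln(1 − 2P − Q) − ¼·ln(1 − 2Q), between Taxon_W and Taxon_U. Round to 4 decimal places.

0.4451

Differing sites — 1:T/C (Ti); 2:A/G (Ti); 4:C/T (Ti); 5:C/T (Ti); 8:G/A (Ti); 21:T/C (Ti); 22:T/C (Ti); 23:T/C (Ti); 24:G/A (Ti); 25:C/G (Tv); 28:A/T (Tv); 31:T/G (Tv).
Of the 12 differences, 9 transitions and 3 transversions over 38 sites: P = 9/38 = 0.236842, Q = 3/38 = 0.078947.
d = −0.5·ln(0.447369) − 0.25·ln(0.842106) = −0.5·(-0.804372) − 0.25·(-0.171849) = 0.4451.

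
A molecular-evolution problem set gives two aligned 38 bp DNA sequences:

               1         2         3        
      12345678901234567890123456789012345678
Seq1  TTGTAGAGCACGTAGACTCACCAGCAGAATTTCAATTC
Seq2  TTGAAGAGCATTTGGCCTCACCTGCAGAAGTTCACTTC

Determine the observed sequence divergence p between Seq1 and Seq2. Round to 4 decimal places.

The sequences differ at positions 4 (T/A), 11 (C/T), 12 (G/T), 14 (A/G), 16 (A/C), 23 (A/T), 30 (T/G), 35 (A/C).
There are 8 differences over 38 sites, so p = 8/38 = 0.2105.

0.2105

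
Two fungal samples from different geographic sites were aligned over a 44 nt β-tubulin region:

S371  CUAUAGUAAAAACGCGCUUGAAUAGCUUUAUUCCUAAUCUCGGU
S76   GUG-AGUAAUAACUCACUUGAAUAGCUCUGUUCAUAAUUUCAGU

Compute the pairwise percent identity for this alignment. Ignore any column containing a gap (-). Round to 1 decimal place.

Excluding the 1 gap column leaves 43 comparable sites.
Mismatches occur at site 1 (C→G), site 3 (A→G), site 10 (A→U), site 14 (G→U), site 16 (G→A), site 28 (U→C), site 30 (A→G), site 34 (C→A), site 39 (C→U), site 42 (G→A).
33 of the 43 comparable sites match, so the percent identity is 33/43 × 100 = 76.7%.

76.7%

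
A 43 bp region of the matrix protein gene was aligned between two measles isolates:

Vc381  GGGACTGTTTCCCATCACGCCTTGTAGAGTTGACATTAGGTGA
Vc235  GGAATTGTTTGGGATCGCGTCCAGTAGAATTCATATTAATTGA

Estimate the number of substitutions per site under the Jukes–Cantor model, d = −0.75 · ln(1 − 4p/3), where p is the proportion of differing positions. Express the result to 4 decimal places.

0.4270

Differing sites — 3:G/A; 5:C/T; 11:C/G; 12:C/G; 13:C/G; 17:A/G; 20:C/T; 22:T/C; 23:T/A; 29:G/A; 32:G/C; 34:C/T; 39:G/A; 40:G/T.
p = 14/43 = 0.325581.
d = −0.75 · ln(1 − (4/3)·0.325581) = −0.75 · ln(0.565892) = −0.75 · (-0.569352) = 0.4270.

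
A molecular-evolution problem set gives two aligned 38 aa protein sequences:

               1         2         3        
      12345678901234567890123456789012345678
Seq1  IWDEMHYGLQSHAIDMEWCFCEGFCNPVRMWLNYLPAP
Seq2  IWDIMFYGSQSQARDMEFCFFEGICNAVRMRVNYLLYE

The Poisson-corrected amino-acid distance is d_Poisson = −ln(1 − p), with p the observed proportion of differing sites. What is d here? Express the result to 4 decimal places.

0.4595

Mismatches occur at site 4 (E/I), site 6 (H/F), site 9 (L/S), site 12 (H/Q), site 14 (I/R), site 18 (W/F), site 21 (C/F), site 24 (F/I), site 27 (P/A), site 31 (W/R), site 32 (L/V), site 36 (P/L), site 37 (A/Y), site 38 (P/E).
p = 14/38 = 0.368421.
d = −ln(1 − 0.368421) = −ln(0.631579) = 0.4595.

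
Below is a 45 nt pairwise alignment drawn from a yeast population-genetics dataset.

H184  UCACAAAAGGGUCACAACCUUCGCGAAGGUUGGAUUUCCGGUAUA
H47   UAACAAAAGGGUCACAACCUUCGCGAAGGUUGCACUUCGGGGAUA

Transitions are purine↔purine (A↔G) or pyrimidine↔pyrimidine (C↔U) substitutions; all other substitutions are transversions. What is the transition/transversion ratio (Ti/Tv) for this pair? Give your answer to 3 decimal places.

Mismatches occur at site 2 (C/A, transversion), site 33 (G/C, transversion), site 35 (U/C, transition), site 39 (C/G, transversion), site 42 (U/G, transversion).
Of the 5 differences, 1 transition and 4 transversions, so Ti/Tv = 1/4 = 0.250.

0.250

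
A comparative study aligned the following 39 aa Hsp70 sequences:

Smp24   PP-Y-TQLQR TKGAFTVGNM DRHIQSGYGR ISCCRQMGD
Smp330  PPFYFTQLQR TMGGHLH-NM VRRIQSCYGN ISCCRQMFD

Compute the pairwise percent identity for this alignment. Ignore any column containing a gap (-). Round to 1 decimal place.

Excluding the 3 gap columns leaves 36 comparable sites.
Differing sites — 12:K/M; 14:A/G; 15:F/H; 16:T/L; 17:V/H; 21:D/V; 23:H/R; 27:G/C; 30:R/N; 38:G/F.
26 of the 36 comparable sites match, so the percent identity is 26/36 × 100 = 72.2%.

72.2%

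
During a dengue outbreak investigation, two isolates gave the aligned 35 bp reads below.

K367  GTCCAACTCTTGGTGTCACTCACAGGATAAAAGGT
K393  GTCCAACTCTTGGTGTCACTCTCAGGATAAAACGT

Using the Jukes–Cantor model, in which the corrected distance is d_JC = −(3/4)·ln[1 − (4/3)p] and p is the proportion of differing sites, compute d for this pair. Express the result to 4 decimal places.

The sequences differ at positions 22 (A/T), 33 (G/C).
p = 2/35 = 0.057143.
d = −0.75 · ln(1 − (4/3)·0.057143) = −0.75 · ln(0.923809) = −0.75 · (-0.079250) = 0.0594.

0.0594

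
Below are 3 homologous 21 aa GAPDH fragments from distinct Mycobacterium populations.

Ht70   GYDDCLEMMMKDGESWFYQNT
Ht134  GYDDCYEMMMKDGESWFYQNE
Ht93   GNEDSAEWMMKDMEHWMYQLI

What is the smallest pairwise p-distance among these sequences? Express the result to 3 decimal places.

0.095

Pairwise Hamming distances:
  Ht70 vs Ht134: 2
  Ht70 vs Ht93: 10
  Ht134 vs Ht93: 10
The smallest is 2 mismatches, between Ht70 and Ht134; p = 2/21 = 0.095.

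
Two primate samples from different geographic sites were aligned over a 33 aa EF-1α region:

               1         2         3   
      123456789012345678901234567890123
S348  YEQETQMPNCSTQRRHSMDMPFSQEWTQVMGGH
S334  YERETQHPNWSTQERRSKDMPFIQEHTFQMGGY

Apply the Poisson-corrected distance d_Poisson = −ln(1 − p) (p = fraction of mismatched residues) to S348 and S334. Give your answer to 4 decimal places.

0.4055

The sequences differ at positions 3 (Q/R), 7 (M/H), 10 (C/W), 14 (R/E), 16 (H/R), 18 (M/K), 23 (S/I), 26 (W/H), 28 (Q/F), 29 (V/Q), 33 (H/Y).
p = 11/33 = 0.333333.
d = −ln(1 − 0.333333) = −ln(0.666667) = 0.4055.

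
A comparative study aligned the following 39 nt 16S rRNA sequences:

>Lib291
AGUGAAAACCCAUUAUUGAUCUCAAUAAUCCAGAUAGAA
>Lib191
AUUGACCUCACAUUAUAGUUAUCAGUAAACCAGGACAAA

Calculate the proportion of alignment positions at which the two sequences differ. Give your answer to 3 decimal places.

The sequences differ at positions 2 (G/U), 6 (A/C), 7 (A/C), 8 (A/U), 10 (C/A), 17 (U/A), 19 (A/U), 21 (C/A), 25 (A/G), 29 (U/A), 34 (A/G), 35 (U/A), 36 (A/C), 37 (G/A).
There are 14 differences over 39 sites, so p = 14/39 = 0.359.

0.359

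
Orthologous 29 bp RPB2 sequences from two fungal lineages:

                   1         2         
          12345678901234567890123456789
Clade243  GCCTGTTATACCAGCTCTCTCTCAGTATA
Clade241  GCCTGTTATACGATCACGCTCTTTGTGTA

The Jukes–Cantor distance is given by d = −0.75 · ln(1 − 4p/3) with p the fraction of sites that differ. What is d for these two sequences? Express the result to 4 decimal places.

0.2913

The sequences differ at positions 12 (C/G), 14 (G/T), 16 (T/A), 18 (T/G), 23 (C/T), 24 (A/T), 27 (A/G).
p = 7/29 = 0.241379.
d = −0.75 · ln(1 − (4/3)·0.241379) = −0.75 · ln(0.678161) = −0.75 · (-0.388371) = 0.2913.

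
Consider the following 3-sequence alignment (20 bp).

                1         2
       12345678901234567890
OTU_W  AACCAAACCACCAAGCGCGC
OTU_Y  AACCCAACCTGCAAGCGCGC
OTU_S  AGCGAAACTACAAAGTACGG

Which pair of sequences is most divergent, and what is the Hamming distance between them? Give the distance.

10

Pairwise Hamming distances:
  OTU_W vs OTU_Y: 3
  OTU_W vs OTU_S: 7
  OTU_Y vs OTU_S: 10
The largest is 10, between OTU_Y and OTU_S.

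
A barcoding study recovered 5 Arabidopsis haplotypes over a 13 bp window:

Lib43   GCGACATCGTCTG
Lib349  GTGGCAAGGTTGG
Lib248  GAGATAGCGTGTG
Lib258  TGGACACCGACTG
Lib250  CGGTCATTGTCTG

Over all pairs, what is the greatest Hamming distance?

Pairwise Hamming distances:
  Lib43 vs Lib349: 6
  Lib43 vs Lib248: 4
  Lib43 vs Lib258: 4
  Lib43 vs Lib250: 4
  Lib349 vs Lib248: 7
  Lib349 vs Lib258: 8
  Lib349 vs Lib250: 7
  Lib248 vs Lib258: 6
  Lib248 vs Lib250: 7
  Lib258 vs Lib250: 5
The largest is 8, between Lib349 and Lib258.

8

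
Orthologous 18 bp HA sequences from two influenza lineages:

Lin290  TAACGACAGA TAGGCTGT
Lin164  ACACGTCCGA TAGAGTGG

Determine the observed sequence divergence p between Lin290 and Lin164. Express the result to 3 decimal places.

0.389

Mismatches occur at site 1 (T/A), site 2 (A/C), site 6 (A/T), site 8 (A/C), site 14 (G/A), site 15 (C/G), site 18 (T/G).
There are 7 differences over 18 sites, so p = 7/18 = 0.389.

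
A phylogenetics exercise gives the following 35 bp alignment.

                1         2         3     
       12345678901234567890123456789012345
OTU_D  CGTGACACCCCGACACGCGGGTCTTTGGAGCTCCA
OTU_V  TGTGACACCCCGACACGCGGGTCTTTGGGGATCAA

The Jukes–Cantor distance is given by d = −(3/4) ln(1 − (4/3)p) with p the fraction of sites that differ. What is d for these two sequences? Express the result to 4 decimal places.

0.1240

Mismatches occur at site 1 (C→T), site 29 (A→G), site 31 (C→A), site 34 (C→A).
p = 4/35 = 0.114286.
d = −0.75 · ln(1 − (4/3)·0.114286) = −0.75 · ln(0.847619) = −0.75 · (-0.165324) = 0.1240.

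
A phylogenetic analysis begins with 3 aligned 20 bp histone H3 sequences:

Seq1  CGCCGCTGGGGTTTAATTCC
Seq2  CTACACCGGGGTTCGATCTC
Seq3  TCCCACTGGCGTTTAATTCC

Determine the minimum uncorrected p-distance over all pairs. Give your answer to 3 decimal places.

0.200

Pairwise Hamming distances:
  Seq1 vs Seq2: 8
  Seq1 vs Seq3: 4
  Seq2 vs Seq3: 9
The smallest is 4 mismatches, between Seq1 and Seq3; p = 4/20 = 0.200.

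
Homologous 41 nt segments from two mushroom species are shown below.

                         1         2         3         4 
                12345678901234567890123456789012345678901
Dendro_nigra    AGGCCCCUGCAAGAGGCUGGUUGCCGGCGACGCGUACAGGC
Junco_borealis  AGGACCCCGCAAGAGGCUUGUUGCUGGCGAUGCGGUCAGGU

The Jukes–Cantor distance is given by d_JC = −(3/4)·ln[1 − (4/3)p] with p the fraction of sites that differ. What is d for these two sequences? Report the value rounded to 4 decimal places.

Differing sites — 4:C/A; 8:U/C; 19:G/U; 25:C/U; 31:C/U; 35:U/G; 36:A/U; 41:C/U.
p = 8/41 = 0.195122.
d = −0.75 · ln(1 − (4/3)·0.195122) = −0.75 · ln(0.739837) = −0.75 · (-0.301325) = 0.2260.

0.2260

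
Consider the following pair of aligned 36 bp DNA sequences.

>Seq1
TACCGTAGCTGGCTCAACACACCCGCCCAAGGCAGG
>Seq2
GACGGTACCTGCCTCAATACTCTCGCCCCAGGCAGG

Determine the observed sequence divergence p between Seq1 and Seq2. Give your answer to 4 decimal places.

The sequences differ at positions 1 (T/G), 4 (C/G), 8 (G/C), 12 (G/C), 18 (C/T), 21 (A/T), 23 (C/T), 29 (A/C).
There are 8 differences over 36 sites, so p = 8/36 = 0.2222.

0.2222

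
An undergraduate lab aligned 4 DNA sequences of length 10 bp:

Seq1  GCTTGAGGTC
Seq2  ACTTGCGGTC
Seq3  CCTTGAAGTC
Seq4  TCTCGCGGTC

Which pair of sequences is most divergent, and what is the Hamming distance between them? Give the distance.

Pairwise Hamming distances:
  Seq1 vs Seq2: 2
  Seq1 vs Seq3: 2
  Seq1 vs Seq4: 3
  Seq2 vs Seq3: 3
  Seq2 vs Seq4: 2
  Seq3 vs Seq4: 4
The largest is 4, between Seq3 and Seq4.

4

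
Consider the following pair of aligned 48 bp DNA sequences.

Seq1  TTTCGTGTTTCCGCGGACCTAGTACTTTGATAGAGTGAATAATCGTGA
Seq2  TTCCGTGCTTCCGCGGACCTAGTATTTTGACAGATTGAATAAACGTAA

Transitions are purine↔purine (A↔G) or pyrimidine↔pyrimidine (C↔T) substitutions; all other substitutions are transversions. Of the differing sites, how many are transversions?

The sequences differ at positions 3 (T/C, transition), 8 (T/C, transition), 25 (C/T, transition), 31 (T/C, transition), 35 (G/T, transversion), 43 (T/A, transversion), 47 (G/A, transition).
Of the 7 differences, 5 transitions and 2 transversions, so the answer is 2.

2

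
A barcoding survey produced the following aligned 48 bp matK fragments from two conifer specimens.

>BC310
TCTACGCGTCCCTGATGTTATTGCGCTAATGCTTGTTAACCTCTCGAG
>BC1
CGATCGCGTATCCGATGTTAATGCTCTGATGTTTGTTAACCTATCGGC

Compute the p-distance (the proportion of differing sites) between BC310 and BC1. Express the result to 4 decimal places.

Mismatches occur at site 1 (T/C), site 2 (C/G), site 3 (T/A), site 4 (A/T), site 10 (C/A), site 11 (C/T), site 13 (T/C), site 21 (T/A), site 25 (G/T), site 28 (A/G), site 32 (C/T), site 43 (C/A), site 47 (A/G), site 48 (G/C).
There are 14 differences over 48 sites, so p = 14/48 = 0.2917.

0.2917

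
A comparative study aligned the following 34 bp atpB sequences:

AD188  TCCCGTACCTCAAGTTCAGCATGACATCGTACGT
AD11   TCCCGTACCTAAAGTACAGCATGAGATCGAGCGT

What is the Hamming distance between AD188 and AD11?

5

Differing sites — 11:C/A; 16:T/A; 25:C/G; 30:T/A; 31:A/G.
That gives 5 mismatches out of 34 aligned sites, so the Hamming distance is 5.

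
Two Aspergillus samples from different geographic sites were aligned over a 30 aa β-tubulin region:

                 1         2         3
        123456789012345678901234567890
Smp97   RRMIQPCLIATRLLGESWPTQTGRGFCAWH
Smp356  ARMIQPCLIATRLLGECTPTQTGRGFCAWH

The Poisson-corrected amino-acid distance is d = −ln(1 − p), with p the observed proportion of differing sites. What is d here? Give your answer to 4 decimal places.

The sequences differ at positions 1 (R/A), 17 (S/C), 18 (W/T).
p = 3/30 = 0.100000.
d = −ln(1 − 0.100000) = −ln(0.900000) = 0.1054.

0.1054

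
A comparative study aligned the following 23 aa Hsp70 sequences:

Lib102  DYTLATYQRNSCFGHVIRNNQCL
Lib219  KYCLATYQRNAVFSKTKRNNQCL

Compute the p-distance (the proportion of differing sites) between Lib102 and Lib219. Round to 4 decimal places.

0.3478

The sequences differ at positions 1 (D/K), 3 (T/C), 11 (S/A), 12 (C/V), 14 (G/S), 15 (H/K), 16 (V/T), 17 (I/K).
There are 8 differences over 23 sites, so p = 8/23 = 0.3478.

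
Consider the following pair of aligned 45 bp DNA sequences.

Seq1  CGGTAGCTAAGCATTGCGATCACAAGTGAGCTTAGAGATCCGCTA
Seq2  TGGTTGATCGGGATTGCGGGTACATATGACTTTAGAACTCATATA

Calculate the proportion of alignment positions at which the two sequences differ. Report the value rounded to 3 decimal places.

Differing sites — 1:C/T; 5:A/T; 7:C/A; 9:A/C; 10:A/G; 12:C/G; 19:A/G; 20:T/G; 21:C/T; 25:A/T; 26:G/A; 30:G/C; 31:C/T; 37:G/A; 38:A/C; 41:C/A; 42:G/T; 43:C/A.
There are 18 differences over 45 sites, so p = 18/45 = 0.400.

0.400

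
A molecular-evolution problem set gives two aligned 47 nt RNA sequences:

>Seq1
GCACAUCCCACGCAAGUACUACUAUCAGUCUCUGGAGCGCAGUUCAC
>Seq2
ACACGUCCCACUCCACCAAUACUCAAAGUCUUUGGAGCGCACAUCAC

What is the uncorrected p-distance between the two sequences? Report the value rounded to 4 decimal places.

The sequences differ at positions 1 (G/A), 5 (A/G), 12 (G/U), 14 (A/C), 16 (G/C), 17 (U/C), 19 (C/A), 24 (A/C), 25 (U/A), 26 (C/A), 32 (C/U), 42 (G/C), 43 (U/A).
There are 13 differences over 47 sites, so p = 13/47 = 0.2766.

0.2766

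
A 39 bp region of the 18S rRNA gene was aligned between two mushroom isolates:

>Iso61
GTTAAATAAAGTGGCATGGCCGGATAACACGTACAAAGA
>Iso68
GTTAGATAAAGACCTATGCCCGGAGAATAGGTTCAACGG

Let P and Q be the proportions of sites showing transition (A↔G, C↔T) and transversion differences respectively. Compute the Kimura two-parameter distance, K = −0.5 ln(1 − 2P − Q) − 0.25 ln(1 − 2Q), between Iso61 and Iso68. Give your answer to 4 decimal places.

The sequences differ at positions 5 (A/G, transition), 12 (T/A, transversion), 13 (G/C, transversion), 14 (G/C, transversion), 15 (C/T, transition), 19 (G/C, transversion), 25 (T/G, transversion), 28 (C/T, transition), 30 (C/G, transversion), 33 (A/T, transversion), 37 (A/C, transversion), 39 (A/G, transition).
Of the 12 differences, 4 transitions and 8 transversions over 39 sites: P = 4/39 = 0.102564, Q = 8/39 = 0.205128.
d = −0.5·ln(0.589744) − 0.25·ln(0.589744) = −0.5·(-0.528067) − 0.25·(-0.528067) = 0.3961.

0.3961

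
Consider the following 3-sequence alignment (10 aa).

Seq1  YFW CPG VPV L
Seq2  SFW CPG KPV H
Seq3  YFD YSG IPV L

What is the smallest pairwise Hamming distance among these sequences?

Pairwise Hamming distances:
  Seq1 vs Seq2: 3
  Seq1 vs Seq3: 4
  Seq2 vs Seq3: 6
The smallest is 3, between Seq1 and Seq2.

3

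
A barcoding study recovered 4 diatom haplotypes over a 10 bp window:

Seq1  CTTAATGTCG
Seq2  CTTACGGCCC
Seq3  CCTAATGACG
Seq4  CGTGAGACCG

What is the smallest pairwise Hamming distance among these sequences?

2

Pairwise Hamming distances:
  Seq1 vs Seq2: 4
  Seq1 vs Seq3: 2
  Seq1 vs Seq4: 5
  Seq2 vs Seq3: 5
  Seq2 vs Seq4: 5
  Seq3 vs Seq4: 5
The smallest is 2, between Seq1 and Seq3.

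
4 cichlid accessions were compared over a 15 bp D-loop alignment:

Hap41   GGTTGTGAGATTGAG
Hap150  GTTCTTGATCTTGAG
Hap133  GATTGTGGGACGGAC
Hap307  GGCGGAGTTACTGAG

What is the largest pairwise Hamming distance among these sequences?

Pairwise Hamming distances:
  Hap41 vs Hap150: 5
  Hap41 vs Hap133: 5
  Hap41 vs Hap307: 6
  Hap150 vs Hap133: 9
  Hap150 vs Hap307: 8
  Hap133 vs Hap307: 8
The largest is 9, between Hap150 and Hap133.

9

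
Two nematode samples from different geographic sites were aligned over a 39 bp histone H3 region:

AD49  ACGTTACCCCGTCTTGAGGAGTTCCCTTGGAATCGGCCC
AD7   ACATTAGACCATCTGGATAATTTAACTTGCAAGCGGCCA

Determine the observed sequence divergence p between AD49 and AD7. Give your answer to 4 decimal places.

0.3333

Differing sites — 3:G/A; 7:C/G; 8:C/A; 11:G/A; 15:T/G; 18:G/T; 19:G/A; 21:G/T; 24:C/A; 25:C/A; 30:G/C; 33:T/G; 39:C/A.
There are 13 differences over 39 sites, so p = 13/39 = 0.3333.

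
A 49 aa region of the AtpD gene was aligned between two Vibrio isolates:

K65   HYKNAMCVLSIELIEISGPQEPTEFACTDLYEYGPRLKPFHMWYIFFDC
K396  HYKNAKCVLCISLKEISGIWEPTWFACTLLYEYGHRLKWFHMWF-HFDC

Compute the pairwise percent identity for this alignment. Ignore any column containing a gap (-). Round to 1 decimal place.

75.0%

Excluding the 1 gap column leaves 48 comparable sites.
The sequences differ at positions 6 (M/K), 10 (S/C), 12 (E/S), 14 (I/K), 19 (P/I), 20 (Q/W), 24 (E/W), 29 (D/L), 35 (P/H), 39 (P/W), 44 (Y/F), 46 (F/H).
36 of the 48 comparable sites match, so the percent identity is 36/48 × 100 = 75.0%.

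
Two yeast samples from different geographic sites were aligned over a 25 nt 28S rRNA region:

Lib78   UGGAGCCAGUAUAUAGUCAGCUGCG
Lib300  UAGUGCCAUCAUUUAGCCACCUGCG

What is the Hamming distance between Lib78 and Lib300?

7

Differing sites — 2:G/A; 4:A/U; 9:G/U; 10:U/C; 13:A/U; 17:U/C; 20:G/C.
That gives 7 mismatches out of 25 aligned sites, so the Hamming distance is 7.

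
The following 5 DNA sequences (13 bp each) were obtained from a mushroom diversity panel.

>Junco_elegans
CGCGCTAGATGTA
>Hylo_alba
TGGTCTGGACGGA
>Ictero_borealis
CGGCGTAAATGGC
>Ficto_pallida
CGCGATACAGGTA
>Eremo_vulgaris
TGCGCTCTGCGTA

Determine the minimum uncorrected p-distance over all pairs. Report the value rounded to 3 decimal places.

0.231

Pairwise Hamming distances:
  Junco_elegans vs Hylo_alba: 6
  Junco_elegans vs Ictero_borealis: 6
  Junco_elegans vs Ficto_pallida: 3
  Junco_elegans vs Eremo_vulgaris: 5
  Hylo_alba vs Ictero_borealis: 7
  Hylo_alba vs Ficto_pallida: 8
  Hylo_alba vs Eremo_vulgaris: 6
  Ictero_borealis vs Ficto_pallida: 7
  Ictero_borealis vs Eremo_vulgaris: 10
  Ficto_pallida vs Eremo_vulgaris: 6
The smallest is 3 mismatches, between Junco_elegans and Ficto_pallida; p = 3/13 = 0.231.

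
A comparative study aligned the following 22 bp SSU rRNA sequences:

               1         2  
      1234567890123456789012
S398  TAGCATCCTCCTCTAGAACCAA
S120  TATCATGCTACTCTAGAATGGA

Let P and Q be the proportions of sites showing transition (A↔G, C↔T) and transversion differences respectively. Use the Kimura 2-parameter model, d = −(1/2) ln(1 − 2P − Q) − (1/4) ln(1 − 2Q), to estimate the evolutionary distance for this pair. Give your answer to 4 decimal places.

0.3390

Differing sites — 3:G/T (Tv); 7:C/G (Tv); 10:C/A (Tv); 19:C/T (Ti); 20:C/G (Tv); 21:A/G (Ti).
Of the 6 differences, 2 transitions and 4 transversions over 22 sites: P = 2/22 = 0.090909, Q = 4/22 = 0.181818.
d = −0.5·ln(0.636364) − 0.25·ln(0.636364) = −0.5·(-0.451985) − 0.25·(-0.451985) = 0.3390.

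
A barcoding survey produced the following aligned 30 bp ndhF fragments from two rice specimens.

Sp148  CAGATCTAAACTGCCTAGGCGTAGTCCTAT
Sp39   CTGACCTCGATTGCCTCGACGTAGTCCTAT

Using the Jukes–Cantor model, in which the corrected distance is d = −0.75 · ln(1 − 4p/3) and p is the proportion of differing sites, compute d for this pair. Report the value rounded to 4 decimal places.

0.2795

The sequences differ at positions 2 (A/T), 5 (T/C), 8 (A/C), 9 (A/G), 11 (C/T), 17 (A/C), 19 (G/A).
p = 7/30 = 0.233333.
d = −0.75 · ln(1 − (4/3)·0.233333) = −0.75 · ln(0.688889) = −0.75 · (-0.372675) = 0.2795.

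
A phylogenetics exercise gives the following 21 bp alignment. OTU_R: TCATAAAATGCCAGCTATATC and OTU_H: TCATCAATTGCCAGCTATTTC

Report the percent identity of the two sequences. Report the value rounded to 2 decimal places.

85.71%

The sequences differ at positions 5 (A/C), 8 (A/T), 19 (A/T).
18 of the 21 sites match, so the percent identity is 18/21 × 100 = 85.71%.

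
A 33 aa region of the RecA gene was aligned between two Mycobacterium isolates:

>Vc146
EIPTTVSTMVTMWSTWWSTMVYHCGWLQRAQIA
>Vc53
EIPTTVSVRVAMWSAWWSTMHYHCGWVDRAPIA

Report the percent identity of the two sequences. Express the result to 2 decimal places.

Mismatches occur at site 8 (T→V), site 9 (M→R), site 11 (T→A), site 15 (T→A), site 21 (V→H), site 27 (L→V), site 28 (Q→D), site 31 (Q→P).
25 of the 33 sites match, so the percent identity is 25/33 × 100 = 75.76%.

75.76%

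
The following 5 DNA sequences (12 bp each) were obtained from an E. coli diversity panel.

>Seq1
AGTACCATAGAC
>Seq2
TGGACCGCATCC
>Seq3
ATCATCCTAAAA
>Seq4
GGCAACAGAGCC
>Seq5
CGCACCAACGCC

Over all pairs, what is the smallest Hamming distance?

Pairwise Hamming distances:
  Seq1 vs Seq2: 6
  Seq1 vs Seq3: 6
  Seq1 vs Seq4: 5
  Seq1 vs Seq5: 5
  Seq2 vs Seq3: 9
  Seq2 vs Seq4: 6
  Seq2 vs Seq5: 6
  Seq3 vs Seq4: 8
  Seq3 vs Seq5: 9
  Seq4 vs Seq5: 4
The smallest is 4, between Seq4 and Seq5.

4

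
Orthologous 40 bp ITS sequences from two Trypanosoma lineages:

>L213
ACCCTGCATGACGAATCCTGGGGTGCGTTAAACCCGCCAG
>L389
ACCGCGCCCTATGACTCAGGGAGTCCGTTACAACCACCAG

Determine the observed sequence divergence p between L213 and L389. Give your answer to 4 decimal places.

The sequences differ at positions 4 (C/G), 5 (T/C), 8 (A/C), 9 (T/C), 10 (G/T), 12 (C/T), 15 (A/C), 18 (C/A), 19 (T/G), 22 (G/A), 25 (G/C), 31 (A/C), 33 (C/A), 36 (G/A).
There are 14 differences over 40 sites, so p = 14/40 = 0.3500.

0.3500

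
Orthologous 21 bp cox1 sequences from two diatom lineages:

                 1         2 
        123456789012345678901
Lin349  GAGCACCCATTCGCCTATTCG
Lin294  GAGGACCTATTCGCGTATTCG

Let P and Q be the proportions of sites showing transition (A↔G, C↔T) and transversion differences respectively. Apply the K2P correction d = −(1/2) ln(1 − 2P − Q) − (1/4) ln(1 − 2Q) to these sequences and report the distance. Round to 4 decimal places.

Mismatches occur at site 4 (C↔G, transversion), site 8 (C↔T, transition), site 15 (C↔G, transversion).
Of the 3 differences, 1 transition and 2 transversions over 21 sites: P = 1/21 = 0.047619, Q = 2/21 = 0.095238.
d = −0.5·ln(0.809524) − 0.25·ln(0.809524) = −0.5·(-0.211309) − 0.25·(-0.211309) = 0.1585.

0.1585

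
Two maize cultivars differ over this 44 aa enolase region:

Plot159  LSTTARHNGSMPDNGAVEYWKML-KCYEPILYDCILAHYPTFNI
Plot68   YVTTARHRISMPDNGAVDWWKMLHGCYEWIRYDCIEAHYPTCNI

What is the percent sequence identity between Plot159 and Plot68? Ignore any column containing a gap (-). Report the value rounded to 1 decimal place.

Excluding the 1 gap column leaves 43 comparable sites.
Mismatches occur at site 1 (L/Y), site 2 (S/V), site 8 (N/R), site 9 (G/I), site 18 (E/D), site 19 (Y/W), site 25 (K/G), site 29 (P/W), site 31 (L/R), site 36 (L/E), site 42 (F/C).
32 of the 43 comparable sites match, so the percent identity is 32/43 × 100 = 74.4%.

74.4%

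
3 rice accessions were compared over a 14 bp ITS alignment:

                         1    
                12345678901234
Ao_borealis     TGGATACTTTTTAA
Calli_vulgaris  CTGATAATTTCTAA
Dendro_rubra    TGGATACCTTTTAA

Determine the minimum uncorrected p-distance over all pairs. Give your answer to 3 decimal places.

0.071

Pairwise Hamming distances:
  Ao_borealis vs Calli_vulgaris: 4
  Ao_borealis vs Dendro_rubra: 1
  Calli_vulgaris vs Dendro_rubra: 5
The smallest is 1 mismatch, between Ao_borealis and Dendro_rubra; p = 1/14 = 0.071.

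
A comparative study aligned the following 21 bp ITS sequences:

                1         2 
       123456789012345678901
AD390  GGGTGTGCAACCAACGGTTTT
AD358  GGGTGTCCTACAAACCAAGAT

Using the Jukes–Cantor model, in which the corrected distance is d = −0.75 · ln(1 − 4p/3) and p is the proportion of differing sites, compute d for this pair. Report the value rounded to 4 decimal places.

Mismatches occur at site 7 (G↔C), site 9 (A↔T), site 12 (C↔A), site 16 (G↔C), site 17 (G↔A), site 18 (T↔A), site 19 (T↔G), site 20 (T↔A).
p = 8/21 = 0.380952.
d = −0.75 · ln(1 − (4/3)·0.380952) = −0.75 · ln(0.492064) = −0.75 · (-0.709146) = 0.5319.

0.5319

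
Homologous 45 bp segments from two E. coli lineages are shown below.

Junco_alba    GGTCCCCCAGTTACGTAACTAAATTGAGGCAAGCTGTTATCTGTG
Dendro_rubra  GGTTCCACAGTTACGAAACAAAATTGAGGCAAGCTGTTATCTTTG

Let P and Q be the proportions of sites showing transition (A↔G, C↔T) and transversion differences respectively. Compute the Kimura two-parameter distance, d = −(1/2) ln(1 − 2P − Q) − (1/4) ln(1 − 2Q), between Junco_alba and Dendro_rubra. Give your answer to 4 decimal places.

0.1205

The sequences differ at positions 4 (C/T, transition), 7 (C/A, transversion), 16 (T/A, transversion), 20 (T/A, transversion), 43 (G/T, transversion).
Of the 5 differences, 1 transition and 4 transversions over 45 sites: P = 1/45 = 0.022222, Q = 4/45 = 0.088889.
d = −0.5·ln(0.866667) − 0.25·ln(0.822222) = −0.5·(-0.143100) − 0.25·(-0.195745) = 0.1205.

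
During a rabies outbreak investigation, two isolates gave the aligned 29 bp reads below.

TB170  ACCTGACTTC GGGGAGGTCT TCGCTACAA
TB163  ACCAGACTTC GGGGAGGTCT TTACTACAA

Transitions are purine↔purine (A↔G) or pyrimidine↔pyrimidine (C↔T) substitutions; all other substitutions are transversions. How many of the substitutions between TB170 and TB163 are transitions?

2

Differing sites — 4:T/A (Tv); 22:C/T (Ti); 23:G/A (Ti).
Of the 3 differences, 2 transitions and 1 transversion, so the answer is 2.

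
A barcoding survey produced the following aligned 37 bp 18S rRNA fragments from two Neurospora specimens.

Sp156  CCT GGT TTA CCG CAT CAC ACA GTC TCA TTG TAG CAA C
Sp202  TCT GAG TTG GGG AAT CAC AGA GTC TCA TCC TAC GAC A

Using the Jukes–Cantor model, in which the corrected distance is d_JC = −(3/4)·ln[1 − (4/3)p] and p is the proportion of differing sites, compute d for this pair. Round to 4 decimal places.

The sequences differ at positions 1 (C/T), 5 (G/A), 6 (T/G), 9 (A/G), 10 (C/G), 11 (C/G), 13 (C/A), 20 (C/G), 29 (T/C), 30 (G/C), 33 (G/C), 34 (C/G), 36 (A/C), 37 (C/A).
p = 14/37 = 0.378378.
d = −0.75 · ln(1 − (4/3)·0.378378) = −0.75 · ln(0.495496) = −0.75 · (-0.702196) = 0.5266.

0.5266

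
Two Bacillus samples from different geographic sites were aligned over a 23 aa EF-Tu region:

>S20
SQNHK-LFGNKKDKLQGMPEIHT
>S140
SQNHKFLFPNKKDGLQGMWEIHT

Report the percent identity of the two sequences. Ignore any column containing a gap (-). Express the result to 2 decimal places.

86.36%

Excluding the 1 gap column leaves 22 comparable sites.
The sequences differ at positions 9 (G/P), 14 (K/G), 19 (P/W).
19 of the 22 comparable sites match, so the percent identity is 19/22 × 100 = 86.36%.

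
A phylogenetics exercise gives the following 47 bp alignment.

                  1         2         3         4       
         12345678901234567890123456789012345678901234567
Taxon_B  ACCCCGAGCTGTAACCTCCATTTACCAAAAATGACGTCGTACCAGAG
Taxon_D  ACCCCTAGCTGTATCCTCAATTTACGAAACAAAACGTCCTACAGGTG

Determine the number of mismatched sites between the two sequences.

Differing sites — 6:G/T; 14:A/T; 19:C/A; 26:C/G; 30:A/C; 32:T/A; 33:G/A; 39:G/C; 43:C/A; 44:A/G; 46:A/T.
That gives 11 mismatches out of 47 aligned sites, so the Hamming distance is 11.

11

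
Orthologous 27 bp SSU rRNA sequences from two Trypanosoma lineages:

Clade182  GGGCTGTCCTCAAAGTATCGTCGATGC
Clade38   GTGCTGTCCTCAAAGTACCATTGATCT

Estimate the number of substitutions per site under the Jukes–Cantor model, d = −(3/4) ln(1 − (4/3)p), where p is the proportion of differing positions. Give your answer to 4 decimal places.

Differing sites — 2:G/T; 18:T/C; 20:G/A; 22:C/T; 26:G/C; 27:C/T.
p = 6/27 = 0.222222.
d = −0.75 · ln(1 − (4/3)·0.222222) = −0.75 · ln(0.703704) = −0.75 · (-0.351397) = 0.2635.

0.2635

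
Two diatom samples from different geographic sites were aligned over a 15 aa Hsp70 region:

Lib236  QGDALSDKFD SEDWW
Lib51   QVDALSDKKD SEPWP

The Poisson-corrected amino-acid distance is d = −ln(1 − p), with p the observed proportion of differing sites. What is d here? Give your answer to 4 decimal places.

0.3102

Mismatches occur at site 2 (G→V), site 9 (F→K), site 13 (D→P), site 15 (W→P).
p = 4/15 = 0.266667.
d = −ln(1 − 0.266667) = −ln(0.733333) = 0.3102.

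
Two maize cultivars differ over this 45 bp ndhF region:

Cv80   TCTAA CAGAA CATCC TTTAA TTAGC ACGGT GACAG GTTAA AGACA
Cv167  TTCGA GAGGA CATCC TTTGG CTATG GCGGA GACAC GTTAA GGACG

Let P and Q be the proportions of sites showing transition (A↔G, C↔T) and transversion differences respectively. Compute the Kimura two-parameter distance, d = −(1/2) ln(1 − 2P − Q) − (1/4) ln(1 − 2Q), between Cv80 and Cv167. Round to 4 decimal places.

0.4683

Mismatches occur at site 2 (C/T, transition), site 3 (T/C, transition), site 4 (A/G, transition), site 6 (C/G, transversion), site 9 (A/G, transition), site 19 (A/G, transition), site 20 (A/G, transition), site 21 (T/C, transition), site 24 (G/T, transversion), site 25 (C/G, transversion), site 26 (A/G, transition), site 30 (T/A, transversion), site 35 (G/C, transversion), site 41 (A/G, transition), site 45 (A/G, transition).
Of the 15 differences, 10 transitions and 5 transversions over 45 sites: P = 10/45 = 0.222222, Q = 5/45 = 0.111111.
d = −0.5·ln(0.444445) − 0.25·ln(0.777778) = −0.5·(-0.810929) − 0.25·(-0.251314) = 0.4683.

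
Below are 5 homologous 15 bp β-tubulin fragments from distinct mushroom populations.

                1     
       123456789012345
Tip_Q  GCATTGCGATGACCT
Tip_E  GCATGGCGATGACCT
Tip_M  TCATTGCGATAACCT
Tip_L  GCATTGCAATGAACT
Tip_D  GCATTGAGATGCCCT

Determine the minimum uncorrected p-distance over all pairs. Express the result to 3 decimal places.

0.067

Pairwise Hamming distances:
  Tip_Q vs Tip_E: 1
  Tip_Q vs Tip_M: 2
  Tip_Q vs Tip_L: 2
  Tip_Q vs Tip_D: 2
  Tip_E vs Tip_M: 3
  Tip_E vs Tip_L: 3
  Tip_E vs Tip_D: 3
  Tip_M vs Tip_L: 4
  Tip_M vs Tip_D: 4
  Tip_L vs Tip_D: 4
The smallest is 1 mismatch, between Tip_Q and Tip_E; p = 1/15 = 0.067.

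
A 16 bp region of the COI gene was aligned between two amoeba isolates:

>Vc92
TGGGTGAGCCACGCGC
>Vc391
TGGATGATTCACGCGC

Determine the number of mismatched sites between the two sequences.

3

Differing sites — 4:G/A; 8:G/T; 9:C/T.
That gives 3 mismatches out of 16 aligned sites, so the Hamming distance is 3.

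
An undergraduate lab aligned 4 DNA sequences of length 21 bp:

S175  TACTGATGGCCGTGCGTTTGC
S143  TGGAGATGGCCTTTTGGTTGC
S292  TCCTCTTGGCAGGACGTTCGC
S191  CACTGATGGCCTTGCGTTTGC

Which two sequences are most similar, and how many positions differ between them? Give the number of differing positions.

Pairwise Hamming distances:
  S175 vs S143: 7
  S175 vs S292: 7
  S175 vs S191: 2
  S143 vs S292: 12
  S143 vs S191: 7
  S292 vs S191: 9
The smallest is 2, between S175 and S191.

2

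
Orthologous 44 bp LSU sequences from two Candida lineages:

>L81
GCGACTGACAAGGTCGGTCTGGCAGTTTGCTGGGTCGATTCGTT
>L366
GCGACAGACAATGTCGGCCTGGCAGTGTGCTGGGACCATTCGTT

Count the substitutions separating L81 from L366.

Differing sites — 6:T/A; 12:G/T; 18:T/C; 27:T/G; 35:T/A; 37:G/C.
That gives 6 mismatches out of 44 aligned sites, so the Hamming distance is 6.

6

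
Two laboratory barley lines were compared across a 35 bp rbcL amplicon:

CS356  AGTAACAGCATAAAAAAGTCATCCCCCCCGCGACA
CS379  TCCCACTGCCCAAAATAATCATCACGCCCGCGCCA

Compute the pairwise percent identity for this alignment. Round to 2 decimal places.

The sequences differ at positions 1 (A/T), 2 (G/C), 3 (T/C), 4 (A/C), 7 (A/T), 10 (A/C), 11 (T/C), 16 (A/T), 18 (G/A), 24 (C/A), 26 (C/G), 33 (A/C).
23 of the 35 sites match, so the percent identity is 23/35 × 100 = 65.71%.

65.71%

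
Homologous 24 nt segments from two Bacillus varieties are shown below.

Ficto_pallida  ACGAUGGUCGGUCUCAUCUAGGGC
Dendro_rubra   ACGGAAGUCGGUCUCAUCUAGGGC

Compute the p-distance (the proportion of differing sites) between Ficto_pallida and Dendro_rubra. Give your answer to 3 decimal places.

0.125

The sequences differ at positions 4 (A/G), 5 (U/A), 6 (G/A).
There are 3 differences over 24 sites, so p = 3/24 = 0.125.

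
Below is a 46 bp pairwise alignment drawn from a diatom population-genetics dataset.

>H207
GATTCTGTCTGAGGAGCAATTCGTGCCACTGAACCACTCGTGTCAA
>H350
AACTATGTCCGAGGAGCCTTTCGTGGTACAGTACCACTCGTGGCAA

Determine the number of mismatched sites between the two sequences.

11

The sequences differ at positions 1 (G/A), 3 (T/C), 5 (C/A), 10 (T/C), 18 (A/C), 19 (A/T), 26 (C/G), 27 (C/T), 30 (T/A), 32 (A/T), 43 (T/G).
That gives 11 mismatches out of 46 aligned sites, so the Hamming distance is 11.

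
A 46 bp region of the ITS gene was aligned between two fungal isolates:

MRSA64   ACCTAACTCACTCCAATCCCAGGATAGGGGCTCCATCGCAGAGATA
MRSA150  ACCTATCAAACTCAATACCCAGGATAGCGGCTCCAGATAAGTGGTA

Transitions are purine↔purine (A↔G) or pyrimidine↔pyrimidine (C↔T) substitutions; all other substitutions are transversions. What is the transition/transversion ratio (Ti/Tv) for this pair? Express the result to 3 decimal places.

0.083

Mismatches occur at site 6 (A/T, transversion), site 8 (T/A, transversion), site 9 (C/A, transversion), site 14 (C/A, transversion), site 16 (A/T, transversion), site 17 (T/A, transversion), site 28 (G/C, transversion), site 36 (T/G, transversion), site 37 (C/A, transversion), site 38 (G/T, transversion), site 39 (C/A, transversion), site 42 (A/T, transversion), site 44 (A/G, transition).
Of the 13 differences, 1 transition and 12 transversions, so Ti/Tv = 1/12 = 0.083.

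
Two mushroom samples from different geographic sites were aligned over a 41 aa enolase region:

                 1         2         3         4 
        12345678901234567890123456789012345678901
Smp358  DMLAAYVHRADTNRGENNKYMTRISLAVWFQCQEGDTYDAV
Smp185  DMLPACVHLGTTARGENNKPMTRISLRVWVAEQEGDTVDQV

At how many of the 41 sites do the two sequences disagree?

The sequences differ at positions 4 (A/P), 6 (Y/C), 9 (R/L), 10 (A/G), 11 (D/T), 13 (N/A), 20 (Y/P), 27 (A/R), 30 (F/V), 31 (Q/A), 32 (C/E), 38 (Y/V), 40 (A/Q).
That gives 13 mismatches out of 41 aligned sites, so the Hamming distance is 13.

13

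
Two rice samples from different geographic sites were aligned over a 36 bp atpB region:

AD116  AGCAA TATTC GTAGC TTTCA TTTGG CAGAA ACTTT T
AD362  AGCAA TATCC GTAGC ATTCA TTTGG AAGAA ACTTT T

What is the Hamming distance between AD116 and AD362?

3

Differing sites — 9:T/C; 16:T/A; 26:C/A.
That gives 3 mismatches out of 36 aligned sites, so the Hamming distance is 3.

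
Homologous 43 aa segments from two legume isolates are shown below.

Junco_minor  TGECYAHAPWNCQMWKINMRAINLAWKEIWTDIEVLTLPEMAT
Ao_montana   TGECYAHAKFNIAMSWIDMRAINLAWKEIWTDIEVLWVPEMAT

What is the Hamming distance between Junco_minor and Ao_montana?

9

Mismatches occur at site 9 (P/K), site 10 (W/F), site 12 (C/I), site 13 (Q/A), site 15 (W/S), site 16 (K/W), site 18 (N/D), site 37 (T/W), site 38 (L/V).
That gives 9 mismatches out of 43 aligned sites, so the Hamming distance is 9.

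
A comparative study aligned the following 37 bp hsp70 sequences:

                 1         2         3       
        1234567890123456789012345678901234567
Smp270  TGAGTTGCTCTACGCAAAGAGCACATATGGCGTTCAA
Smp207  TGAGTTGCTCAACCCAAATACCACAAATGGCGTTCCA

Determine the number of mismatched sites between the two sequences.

Differing sites — 11:T/A; 14:G/C; 19:G/T; 21:G/C; 26:T/A; 36:A/C.
That gives 6 mismatches out of 37 aligned sites, so the Hamming distance is 6.

6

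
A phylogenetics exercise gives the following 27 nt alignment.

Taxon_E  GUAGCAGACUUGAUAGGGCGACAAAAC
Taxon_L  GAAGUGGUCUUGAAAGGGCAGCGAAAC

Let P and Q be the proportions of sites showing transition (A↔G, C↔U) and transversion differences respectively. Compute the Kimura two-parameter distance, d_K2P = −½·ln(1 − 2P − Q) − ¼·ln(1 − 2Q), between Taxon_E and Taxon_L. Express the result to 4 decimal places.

0.3912

The sequences differ at positions 2 (U/A, transversion), 5 (C/U, transition), 6 (A/G, transition), 8 (A/U, transversion), 14 (U/A, transversion), 20 (G/A, transition), 21 (A/G, transition), 23 (A/G, transition).
Of the 8 differences, 5 transitions and 3 transversions over 27 sites: P = 5/27 = 0.185185, Q = 3/27 = 0.111111.
d = −0.5·ln(0.518519) − 0.25·ln(0.777778) = −0.5·(-0.656779) − 0.25·(-0.251314) = 0.3912.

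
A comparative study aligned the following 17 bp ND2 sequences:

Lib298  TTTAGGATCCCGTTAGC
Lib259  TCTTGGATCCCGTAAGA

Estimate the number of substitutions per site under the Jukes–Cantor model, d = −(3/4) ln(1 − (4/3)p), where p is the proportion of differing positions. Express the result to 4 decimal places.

Differing sites — 2:T/C; 4:A/T; 14:T/A; 17:C/A.
p = 4/17 = 0.235294.
d = −0.75 · ln(1 − (4/3)·0.235294) = −0.75 · ln(0.686275) = −0.75 · (-0.376477) = 0.2824.

0.2824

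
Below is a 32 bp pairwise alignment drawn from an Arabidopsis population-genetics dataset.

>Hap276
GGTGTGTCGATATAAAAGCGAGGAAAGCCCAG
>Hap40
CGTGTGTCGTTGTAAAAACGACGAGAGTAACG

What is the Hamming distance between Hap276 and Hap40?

Differing sites — 1:G/C; 10:A/T; 12:A/G; 18:G/A; 22:G/C; 25:A/G; 28:C/T; 29:C/A; 30:C/A; 31:A/C.
That gives 10 mismatches out of 32 aligned sites, so the Hamming distance is 10.

10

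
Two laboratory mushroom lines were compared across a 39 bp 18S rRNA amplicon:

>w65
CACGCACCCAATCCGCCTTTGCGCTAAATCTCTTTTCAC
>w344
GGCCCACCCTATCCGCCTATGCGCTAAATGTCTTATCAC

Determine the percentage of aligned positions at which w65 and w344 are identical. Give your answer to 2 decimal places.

82.05%

Mismatches occur at site 1 (C/G), site 2 (A/G), site 4 (G/C), site 10 (A/T), site 19 (T/A), site 30 (C/G), site 35 (T/A).
32 of the 39 sites match, so the percent identity is 32/39 × 100 = 82.05%.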